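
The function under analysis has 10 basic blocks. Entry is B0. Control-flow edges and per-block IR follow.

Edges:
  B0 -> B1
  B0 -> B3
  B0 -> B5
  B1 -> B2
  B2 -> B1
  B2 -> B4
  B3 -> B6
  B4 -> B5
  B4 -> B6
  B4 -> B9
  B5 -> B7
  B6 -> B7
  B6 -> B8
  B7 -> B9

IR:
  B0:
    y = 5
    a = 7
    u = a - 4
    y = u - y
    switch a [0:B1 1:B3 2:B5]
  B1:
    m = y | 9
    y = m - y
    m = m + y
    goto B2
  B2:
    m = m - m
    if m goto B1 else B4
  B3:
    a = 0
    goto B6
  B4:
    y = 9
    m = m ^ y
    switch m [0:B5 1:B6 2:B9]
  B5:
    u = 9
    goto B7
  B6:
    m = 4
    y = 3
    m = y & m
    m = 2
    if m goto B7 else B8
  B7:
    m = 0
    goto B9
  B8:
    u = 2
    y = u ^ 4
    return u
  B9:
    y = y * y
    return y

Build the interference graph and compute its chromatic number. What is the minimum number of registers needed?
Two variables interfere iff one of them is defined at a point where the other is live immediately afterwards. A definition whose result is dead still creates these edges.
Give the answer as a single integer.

def/use:
  B0: def={a,u,y} ue=∅
  B1: def={m,y} ue={y}
  B2: def={m} ue={m}
  B3: def={a} ue=∅
  B4: def={m,y} ue={m}
  B5: def={u} ue=∅
  B6: def={m,y} ue=∅
  B7: def={m} ue=∅
  B8: def={u,y} ue=∅
  B9: def={y} ue={y}

Backward fixpoint:
  live B0: ∅→{y}
  live B1: {y}→{m,y}
  live B2: {m,y}→{m,y}
  live B3: ∅→∅
  live B4: {m}→{y}
  live B5: {y}→{y}
  live B6: ∅→{y}
  live B7: {y}→{y}
  live B8: ∅→∅
  live B9: {y}→∅

Interference:
  a — {u,y}
  m — {y}
  u — {a,y}
  y — {a,m,u}

Registers:
  {a,u,y} pairwise interfere (3-clique) ⇒ χ ≥ 3
  assign a→c1 m→c1 u→c2 y→c0 — no edge inside a register ⇒ χ ≤ 3
  χ = 3

Answer: 3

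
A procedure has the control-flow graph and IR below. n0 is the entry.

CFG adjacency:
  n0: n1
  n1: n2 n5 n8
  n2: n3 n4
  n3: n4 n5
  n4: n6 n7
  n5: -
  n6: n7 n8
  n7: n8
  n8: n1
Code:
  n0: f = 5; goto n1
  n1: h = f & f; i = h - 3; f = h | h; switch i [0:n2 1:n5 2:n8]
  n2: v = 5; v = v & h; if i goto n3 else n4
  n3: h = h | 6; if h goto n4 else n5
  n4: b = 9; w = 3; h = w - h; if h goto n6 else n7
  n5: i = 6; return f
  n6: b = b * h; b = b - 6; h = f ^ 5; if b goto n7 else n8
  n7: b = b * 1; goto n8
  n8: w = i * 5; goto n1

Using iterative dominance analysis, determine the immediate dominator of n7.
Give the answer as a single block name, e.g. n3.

idom tree: n1←n0 n2←n1 n3←n2 n4←n2 n5←n1 n6←n4 n7←n4 n8←n1
Dom at joins:
  n1: preds {n0,n8}: {n0} ∩ {n0,n1,n8} = {n0}; idom=n0
  n4: preds {n2,n3}: {n0,n1,n2} ∩ {n0,n1,n2,n3} = {n0,n1,n2}; idom=n2
  n5: preds {n1,n3}: {n0,n1} ∩ {n0,n1,n2,n3} = {n0,n1}; idom=n1
  n7: preds {n4,n6}: {n0,n1,n2,n4} ∩ {n0,n1,n2,n4,n6} = {n0,n1,n2,n4}; idom=n4
  n8: preds {n1,n6,n7}: {n0,n1} ∩ {n0,n1,n2,n4,n6} ∩ {n0,n1,n2,n4,n7} = {n0,n1}; idom=n1

idom(n7) = n4

Answer: n4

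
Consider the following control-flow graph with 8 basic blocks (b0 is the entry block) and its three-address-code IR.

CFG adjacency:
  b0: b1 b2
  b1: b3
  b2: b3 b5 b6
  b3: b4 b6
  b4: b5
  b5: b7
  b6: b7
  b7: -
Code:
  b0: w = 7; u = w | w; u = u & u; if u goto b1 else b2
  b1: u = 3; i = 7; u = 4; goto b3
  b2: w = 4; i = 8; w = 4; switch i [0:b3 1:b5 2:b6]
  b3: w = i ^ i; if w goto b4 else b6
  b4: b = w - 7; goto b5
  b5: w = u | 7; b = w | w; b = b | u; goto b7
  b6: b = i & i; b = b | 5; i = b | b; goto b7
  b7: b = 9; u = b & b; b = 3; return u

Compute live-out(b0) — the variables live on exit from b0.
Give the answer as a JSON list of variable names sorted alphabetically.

def/use:
  b0 def {u,w} use ∅
  b1 def {i,u} use ∅
  b2 def {i,w} use ∅
  b3 def {w} use {i}
  b4 def {b} use {w}
  b5 def {b,w} use {u}
  b6 def {b,i} use {i}
  b7 def {b,u} use ∅

Liveness:
  b0 li=∅ lo={u}
  b1 li=∅ lo={i,u}
  b2 li={u} lo={i,u}
  b3 li={i,u} lo={i,u,w}
  b4 li={u,w} lo={u}
  b5 li={u} lo=∅
  b6 li={i} lo=∅
  b7 li=∅ lo=∅

live-out(b0) = ["u"]

Answer: ["u"]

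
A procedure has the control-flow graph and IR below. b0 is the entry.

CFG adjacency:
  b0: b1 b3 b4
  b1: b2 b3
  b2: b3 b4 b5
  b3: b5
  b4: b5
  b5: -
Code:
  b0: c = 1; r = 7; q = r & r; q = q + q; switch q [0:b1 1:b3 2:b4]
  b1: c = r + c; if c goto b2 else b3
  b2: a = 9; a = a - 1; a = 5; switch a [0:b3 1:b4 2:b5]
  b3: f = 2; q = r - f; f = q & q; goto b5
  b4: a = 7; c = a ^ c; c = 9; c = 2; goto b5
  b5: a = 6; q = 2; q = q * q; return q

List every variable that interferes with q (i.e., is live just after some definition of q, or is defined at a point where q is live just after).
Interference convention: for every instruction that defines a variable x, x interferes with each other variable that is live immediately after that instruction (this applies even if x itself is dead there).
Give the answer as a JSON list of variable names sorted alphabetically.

Per-block:
  b0: {c,q,r} / ∅
  b1: {c} / {c,r}
  b2: {a} / ∅
  b3: {f,q} / {r}
  b4: {a,c} / {c}
  b5: {a,q} / ∅

Liveness:
  b0 li=∅ lo={c,r}
  b1 li={c,r} lo={c,r}
  b2 li={c,r} lo={c,r}
  b3 li={r} lo=∅
  b4 li={c} lo=∅
  b5 li=∅ lo=∅

Conflict graph:
  a — {c,r}
  c — {a,q,r}
  f — {r}
  q — {c,r}
  r — {a,c,f,q}

N(q) = ["c", "r"]

Answer: ["c", "r"]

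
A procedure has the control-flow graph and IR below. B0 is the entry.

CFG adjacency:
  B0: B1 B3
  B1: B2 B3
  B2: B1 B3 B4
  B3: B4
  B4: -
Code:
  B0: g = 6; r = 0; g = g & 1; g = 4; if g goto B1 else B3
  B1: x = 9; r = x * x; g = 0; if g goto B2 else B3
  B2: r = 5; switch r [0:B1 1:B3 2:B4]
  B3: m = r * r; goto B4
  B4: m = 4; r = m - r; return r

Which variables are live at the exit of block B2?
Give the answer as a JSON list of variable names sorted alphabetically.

Per-block:
  B0: def={g,r} ue=∅
  B1: def={g,r,x} ue=∅
  B2: def={r} ue=∅
  B3: def={m} ue={r}
  B4: def={m,r} ue={r}

Backward fixpoint:
  B0 li=∅ lo={r}
  B1 li=∅ lo={r}
  B2 li=∅ lo={r}
  B3 li={r} lo={r}
  B4 li={r} lo=∅

live-out(B2) = ["r"]

Answer: ["r"]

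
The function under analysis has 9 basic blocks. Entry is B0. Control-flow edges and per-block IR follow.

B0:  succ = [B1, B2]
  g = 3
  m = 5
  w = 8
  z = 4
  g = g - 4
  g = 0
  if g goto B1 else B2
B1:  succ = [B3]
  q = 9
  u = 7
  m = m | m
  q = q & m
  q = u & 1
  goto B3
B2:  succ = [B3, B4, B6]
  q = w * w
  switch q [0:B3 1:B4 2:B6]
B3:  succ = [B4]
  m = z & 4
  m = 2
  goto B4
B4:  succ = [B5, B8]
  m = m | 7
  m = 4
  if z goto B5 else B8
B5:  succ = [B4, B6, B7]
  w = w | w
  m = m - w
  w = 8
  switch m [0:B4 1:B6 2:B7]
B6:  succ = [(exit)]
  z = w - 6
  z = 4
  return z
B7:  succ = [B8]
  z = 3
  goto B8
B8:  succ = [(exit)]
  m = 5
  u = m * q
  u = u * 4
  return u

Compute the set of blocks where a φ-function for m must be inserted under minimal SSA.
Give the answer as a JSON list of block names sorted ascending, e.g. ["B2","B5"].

Answer: ["B3", "B4", "B6", "B8"]

Analysis:
idom tree: B1←B0 B2←B0 B3←B0 B4←B0 B5←B4 B6←B0 B7←B5 B8←B4
Join-block Dom:
  B3: preds {B1,B2}: {B0,B1} ∩ {B0,B2} = {B0}; idom=B0
  B4: preds {B2,B3,B5}: {B0,B2} ∩ {B0,B3} ∩ {B0,B4,B5} = {B0}; idom=B0
  B6: preds {B2,B5}: {B0,B2} ∩ {B0,B4,B5} = {B0}; idom=B0
  B8: preds {B4,B7}: {B0,B4} ∩ {B0,B4,B5,B7} = {B0,B4}; idom=B4

DF derivation:
  B3←B1: walk B1 to B0
  B3←B2: walk B2 to B0
  B4←B2: walk B2 to B0
  B4←B3: walk B3 to B0
  B4←B5: walk B5→B4 to B0
  B6←B2: walk B2 to B0
  B6←B5: walk B5→B4 to B0
  B8←B4: walk · to B4
  B8←B7: walk B7→B5 to B4
  DF(B0)=∅
  DF(B1)={B3}
  DF(B2)={B3,B4,B6}
  DF(B3)={B4}
  DF(B4)={B4,B6}
  DF(B5)={B4,B6,B8}
  DF(B6)=∅
  DF(B7)={B8}
  DF(B8)=∅

φ for m: defs {B0,B1,B3,B4,B5,B8}
  DF⁺ = {B3,B4,B6,B8}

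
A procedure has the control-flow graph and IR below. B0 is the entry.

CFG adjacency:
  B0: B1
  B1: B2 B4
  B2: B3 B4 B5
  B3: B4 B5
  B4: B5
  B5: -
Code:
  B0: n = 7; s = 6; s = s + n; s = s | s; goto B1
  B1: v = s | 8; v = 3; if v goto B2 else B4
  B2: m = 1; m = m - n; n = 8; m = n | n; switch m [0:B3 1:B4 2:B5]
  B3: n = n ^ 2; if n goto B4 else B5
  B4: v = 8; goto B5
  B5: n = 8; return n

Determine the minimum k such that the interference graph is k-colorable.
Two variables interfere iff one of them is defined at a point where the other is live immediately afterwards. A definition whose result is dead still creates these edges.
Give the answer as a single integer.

Answer: 2

Analysis:
def/use:
  B0 def {n,s} use ∅
  B1 def {v} use {s}
  B2 def {m,n} use {n}
  B3 def {n} use {n}
  B4 def {v} use ∅
  B5 def {n} use ∅

Liveness:
  B0: in=∅ out={n,s}
  B1: in={n,s} out={n}
  B2: in={n} out={n}
  B3: in={n} out=∅
  B4: in=∅ out=∅
  B5: in=∅ out=∅

Conflict graph:
  m: {n}
  n: {m,s,v}
  s: {n}
  v: {n}

Chromatic number:
  lower bound: {m,n} mutually conflict ⇒ χ ≥ 2
  assign m→R1 n→R0 s→R1 v→R1 — no edge inside a register ⇒ χ ≤ 2
  χ = 2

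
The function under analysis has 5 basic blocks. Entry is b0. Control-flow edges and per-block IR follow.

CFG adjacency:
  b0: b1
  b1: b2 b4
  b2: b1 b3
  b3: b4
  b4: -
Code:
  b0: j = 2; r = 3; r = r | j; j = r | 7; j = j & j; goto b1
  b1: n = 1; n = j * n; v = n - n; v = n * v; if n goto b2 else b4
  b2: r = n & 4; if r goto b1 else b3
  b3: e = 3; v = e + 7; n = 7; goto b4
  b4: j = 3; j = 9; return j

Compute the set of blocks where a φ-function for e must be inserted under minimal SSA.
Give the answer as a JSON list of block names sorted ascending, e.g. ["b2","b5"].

Answer: ["b4"]

Analysis:
idom tree: b1←b0 b2←b1 b3←b2 b4←b1
Dom at joins:
  b1: preds {b0,b2}: {b0} ∩ {b0,b1,b2} = {b0}; idom=b0
  b4: preds {b1,b3}: {b0,b1} ∩ {b0,b1,b2,b3} = {b0,b1}; idom=b1

DF derivation:
  join b1 pred b0: · stop@b0
  join b1 pred b2: b2→b1 stop@b0
  join b4 pred b1: · stop@b1
  join b4 pred b3: b3→b2 stop@b1
  b0 → ∅
  b1 → {b1}
  b2 → {b1,b4}
  b3 → {b4}
  b4 → ∅

φ for e: defs {b3}
  DF⁺ = {b4}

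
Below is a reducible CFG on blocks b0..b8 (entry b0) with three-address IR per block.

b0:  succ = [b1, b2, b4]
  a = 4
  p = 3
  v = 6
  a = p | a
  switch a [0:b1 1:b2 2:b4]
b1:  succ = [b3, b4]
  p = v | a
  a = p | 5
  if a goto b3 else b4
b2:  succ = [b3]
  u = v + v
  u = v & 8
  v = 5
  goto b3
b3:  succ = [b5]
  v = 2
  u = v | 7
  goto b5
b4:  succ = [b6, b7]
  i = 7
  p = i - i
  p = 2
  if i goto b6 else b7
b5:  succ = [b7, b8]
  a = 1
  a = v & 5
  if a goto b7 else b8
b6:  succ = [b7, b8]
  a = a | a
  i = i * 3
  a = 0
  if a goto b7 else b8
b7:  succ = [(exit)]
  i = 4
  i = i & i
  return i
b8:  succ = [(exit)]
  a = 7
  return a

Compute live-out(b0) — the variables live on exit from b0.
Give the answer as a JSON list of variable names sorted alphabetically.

Per-block:
  b0: def={a,p,v} ue=∅
  b1: def={a,p} ue={a,v}
  b2: def={u,v} ue={v}
  b3: def={u,v} ue=∅
  b4: def={i,p} ue=∅
  b5: def={a} ue={v}
  b6: def={a,i} ue={a,i}
  b7: def={i} ue=∅
  b8: def={a} ue=∅

Backward fixpoint:
  live b0: ∅→{a,v}
  live b1: {a,v}→{a}
  live b2: {v}→∅
  live b3: ∅→{v}
  live b4: {a}→{a,i}
  live b5: {v}→∅
  live b6: {a,i}→∅
  live b7: ∅→∅
  live b8: ∅→∅

live-out(b0) = ["a", "v"]

Answer: ["a", "v"]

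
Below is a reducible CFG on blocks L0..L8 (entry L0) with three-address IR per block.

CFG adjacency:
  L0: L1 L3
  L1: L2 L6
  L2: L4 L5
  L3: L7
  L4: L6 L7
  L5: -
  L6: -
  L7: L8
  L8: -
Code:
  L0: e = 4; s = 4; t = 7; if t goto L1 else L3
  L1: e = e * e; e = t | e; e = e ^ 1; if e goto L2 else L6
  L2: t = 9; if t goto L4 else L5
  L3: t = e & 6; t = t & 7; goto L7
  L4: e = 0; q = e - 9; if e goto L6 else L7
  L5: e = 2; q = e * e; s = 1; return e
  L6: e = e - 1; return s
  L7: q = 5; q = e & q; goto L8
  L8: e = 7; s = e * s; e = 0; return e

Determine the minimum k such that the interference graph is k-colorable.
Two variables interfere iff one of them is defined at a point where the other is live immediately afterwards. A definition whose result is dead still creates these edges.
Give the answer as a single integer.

Per-block:
  L0: {e,s,t} / ∅
  L1: {e} / {e,t}
  L2: {t} / ∅
  L3: {t} / {e}
  L4: {e,q} / ∅
  L5: {e,q,s} / ∅
  L6: {e} / {e,s}
  L7: {q} / {e}
  L8: {e,s} / {s}

Live sets:
  L0: in=∅ out={e,s,t}
  L1: in={e,s,t} out={e,s}
  L2: in={s} out={s}
  L3: in={e,s} out={e,s}
  L4: in={s} out={e,s}
  L5: in=∅ out=∅
  L6: in={e,s} out=∅
  L7: in={e,s} out={s}
  L8: in={s} out=∅

Conflict graph:
  e↔{q,s,t}
  q↔{e,s}
  s↔{e,q,t}
  t↔{e,s}

Chromatic number:
  {e,q,s} pairwise interfere (3-clique) ⇒ χ ≥ 3
  assign e→R0 q→R2 s→R1 t→R2 — no edge inside a register ⇒ χ ≤ 3
  χ = 3

Answer: 3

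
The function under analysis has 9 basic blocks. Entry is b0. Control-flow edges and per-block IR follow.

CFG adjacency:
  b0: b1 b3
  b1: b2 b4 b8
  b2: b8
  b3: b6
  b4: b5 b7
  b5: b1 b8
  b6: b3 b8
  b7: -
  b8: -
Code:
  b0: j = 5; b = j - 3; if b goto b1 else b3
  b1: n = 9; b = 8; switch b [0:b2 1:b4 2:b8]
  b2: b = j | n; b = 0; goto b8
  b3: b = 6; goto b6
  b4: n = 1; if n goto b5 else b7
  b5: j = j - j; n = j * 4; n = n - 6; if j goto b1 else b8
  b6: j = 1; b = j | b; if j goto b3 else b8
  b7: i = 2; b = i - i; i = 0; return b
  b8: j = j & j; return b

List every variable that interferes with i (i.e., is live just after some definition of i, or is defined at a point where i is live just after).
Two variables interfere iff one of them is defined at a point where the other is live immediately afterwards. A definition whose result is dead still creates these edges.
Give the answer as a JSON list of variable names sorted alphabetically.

Block summaries:
  b0: def={b,j} ue=∅
  b1: def={b,n} ue=∅
  b2: def={b} ue={j,n}
  b3: def={b} ue=∅
  b4: def={n} ue=∅
  b5: def={j,n} ue={j}
  b6: def={b,j} ue={b}
  b7: def={b,i} ue=∅
  b8: def={j} ue={b,j}

Backward fixpoint:
  b0: in=∅ out={j}
  b1: in={j} out={b,j,n}
  b2: in={j,n} out={b,j}
  b3: in=∅ out={b}
  b4: in={b,j} out={b,j}
  b5: in={b,j} out={b,j}
  b6: in={b} out={b,j}
  b7: in=∅ out=∅
  b8: in={b,j} out=∅

Interfere edges:
  b↔{i,j,n}
  i↔{b}
  j↔{b,n}
  n↔{b,j}

N(i) = ["b"]

Answer: ["b"]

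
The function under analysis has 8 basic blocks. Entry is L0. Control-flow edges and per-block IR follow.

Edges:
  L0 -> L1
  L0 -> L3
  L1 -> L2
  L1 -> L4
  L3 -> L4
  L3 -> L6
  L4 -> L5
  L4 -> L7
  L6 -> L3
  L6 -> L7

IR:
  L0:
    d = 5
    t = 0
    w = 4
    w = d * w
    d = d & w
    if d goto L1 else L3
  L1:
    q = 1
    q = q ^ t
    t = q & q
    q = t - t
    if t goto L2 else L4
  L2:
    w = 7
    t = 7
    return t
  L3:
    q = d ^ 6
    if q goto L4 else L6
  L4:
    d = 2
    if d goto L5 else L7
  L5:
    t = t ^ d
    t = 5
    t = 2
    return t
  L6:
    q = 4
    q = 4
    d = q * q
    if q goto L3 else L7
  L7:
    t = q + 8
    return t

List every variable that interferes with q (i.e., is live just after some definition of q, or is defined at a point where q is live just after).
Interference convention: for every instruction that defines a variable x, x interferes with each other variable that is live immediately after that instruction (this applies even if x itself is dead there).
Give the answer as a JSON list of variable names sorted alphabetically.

Answer: ["d", "t"]

Derivation:
Per-block:
  L0: {d,t,w} / ∅
  L1: {q,t} / {t}
  L2: {t,w} / ∅
  L3: {q} / {d}
  L4: {d} / ∅
  L5: {t} / {d,t}
  L6: {d,q} / ∅
  L7: {t} / {q}

Live sets:
  live L0: ∅→{d,t}
  live L1: {t}→{q,t}
  live L2: ∅→∅
  live L3: {d,t}→{q,t}
  live L4: {q,t}→{d,q,t}
  live L5: {d,t}→∅
  live L6: {t}→{d,q,t}
  live L7: {q}→∅

Interference:
  d↔{q,t,w}
  q↔{d,t}
  t↔{d,q,w}
  w↔{d,t}

N(q) = ["d", "t"]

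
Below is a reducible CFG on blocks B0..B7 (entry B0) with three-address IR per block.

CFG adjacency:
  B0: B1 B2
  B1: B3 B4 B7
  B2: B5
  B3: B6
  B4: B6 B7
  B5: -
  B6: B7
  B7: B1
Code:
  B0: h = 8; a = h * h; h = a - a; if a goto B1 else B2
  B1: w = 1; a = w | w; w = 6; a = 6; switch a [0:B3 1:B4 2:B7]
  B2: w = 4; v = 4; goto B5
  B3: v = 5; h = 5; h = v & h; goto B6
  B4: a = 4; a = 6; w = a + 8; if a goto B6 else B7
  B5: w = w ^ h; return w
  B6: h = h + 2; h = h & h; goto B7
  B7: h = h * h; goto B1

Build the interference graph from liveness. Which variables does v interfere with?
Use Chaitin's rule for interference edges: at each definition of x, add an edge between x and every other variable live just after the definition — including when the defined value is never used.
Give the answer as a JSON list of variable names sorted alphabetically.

Per-block:
  B0: def={a,h} ue=∅
  B1: def={a,w} ue=∅
  B2: def={v,w} ue=∅
  B3: def={h,v} ue=∅
  B4: def={a,w} ue=∅
  B5: def={w} ue={h,w}
  B6: def={h} ue={h}
  B7: def={h} ue={h}

Backward fixpoint:
  B0 li=∅ lo={h}
  B1 li={h} lo={h}
  B2 li={h} lo={h,w}
  B3 li=∅ lo={h}
  B4 li={h} lo={h}
  B5 li={h,w} lo=∅
  B6 li={h} lo={h}
  B7 li={h} lo={h}

Interfere edges:
  a — {h,w}
  h — {a,v,w}
  v — {h,w}
  w — {a,h,v}

N(v) = ["h", "w"]

Answer: ["h", "w"]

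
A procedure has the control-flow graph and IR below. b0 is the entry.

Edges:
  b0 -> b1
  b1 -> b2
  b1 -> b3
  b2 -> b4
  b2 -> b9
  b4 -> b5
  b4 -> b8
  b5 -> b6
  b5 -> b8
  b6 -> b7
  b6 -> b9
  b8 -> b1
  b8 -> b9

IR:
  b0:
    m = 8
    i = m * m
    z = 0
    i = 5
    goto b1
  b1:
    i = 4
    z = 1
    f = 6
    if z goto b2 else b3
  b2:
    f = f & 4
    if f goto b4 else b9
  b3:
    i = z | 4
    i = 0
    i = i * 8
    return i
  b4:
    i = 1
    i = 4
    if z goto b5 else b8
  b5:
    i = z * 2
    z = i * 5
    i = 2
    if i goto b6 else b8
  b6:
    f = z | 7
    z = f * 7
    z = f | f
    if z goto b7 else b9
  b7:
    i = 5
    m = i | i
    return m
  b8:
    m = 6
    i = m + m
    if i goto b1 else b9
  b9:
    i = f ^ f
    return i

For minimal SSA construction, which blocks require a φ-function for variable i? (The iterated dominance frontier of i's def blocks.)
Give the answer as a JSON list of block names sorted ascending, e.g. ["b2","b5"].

idom tree: b1←b0 b2←b1 b3←b1 b4←b2 b5←b4 b6←b5 b7←b6 b8←b4 b9←b2
Dom at joins:
  b1: preds {b0,b8}: {b0} ∩ {b0,b1,b2,b4,b8} = {b0}; idom=b0
  b8: preds {b4,b5}: {b0,b1,b2,b4} ∩ {b0,b1,b2,b4,b5} = {b0,b1,b2,b4}; idom=b4
  b9: preds {b2,b6,b8}: {b0,b1,b2} ∩ {b0,b1,b2,b4,b5,b6} ∩ {b0,b1,b2,b4,b8} = {b0,b1,b2}; idom=b2

DF derivation:
  b1←b0: walk · to b0
  b1←b8: walk b8→b4→b2→b1 to b0
  b8←b4: walk · to b4
  b8←b5: walk b5 to b4
  b9←b2: walk · to b2
  b9←b6: walk b6→b5→b4 to b2
  b9←b8: walk b8→b4 to b2
  b0: DF=∅
  b1: DF={b1}
  b2: DF={b1}
  b3: DF=∅
  b4: DF={b1,b9}
  b5: DF={b8,b9}
  b6: DF={b9}
  b7: DF=∅
  b8: DF={b1,b9}
  b9: DF=∅

φ for i: defs {b0,b1,b3,b4,b5,b7,b8,b9}
  DF⁺ = {b1,b8,b9}

Answer: ["b1", "b8", "b9"]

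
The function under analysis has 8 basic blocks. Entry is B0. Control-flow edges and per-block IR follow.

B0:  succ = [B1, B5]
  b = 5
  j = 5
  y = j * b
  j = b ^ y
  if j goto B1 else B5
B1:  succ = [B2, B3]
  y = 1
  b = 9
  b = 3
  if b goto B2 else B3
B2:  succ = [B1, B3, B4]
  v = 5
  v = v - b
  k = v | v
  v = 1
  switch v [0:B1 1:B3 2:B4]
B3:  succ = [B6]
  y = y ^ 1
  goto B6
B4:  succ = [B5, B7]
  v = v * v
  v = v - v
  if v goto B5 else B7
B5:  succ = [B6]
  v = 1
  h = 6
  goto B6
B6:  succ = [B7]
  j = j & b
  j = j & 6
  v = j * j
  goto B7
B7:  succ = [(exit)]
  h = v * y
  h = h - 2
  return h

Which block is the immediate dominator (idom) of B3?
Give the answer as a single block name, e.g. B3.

Answer: B1

Working:
idom tree: B1←B0 B2←B1 B3←B1 B4←B2 B5←B0 B6←B0 B7←B0
Join-block Dom:
  B1: preds {B0,B2}: {B0} ∩ {B0,B1,B2} = {B0}; idom=B0
  B3: preds {B1,B2}: {B0,B1} ∩ {B0,B1,B2} = {B0,B1}; idom=B1
  B5: preds {B0,B4}: {B0} ∩ {B0,B1,B2,B4} = {B0}; idom=B0
  B6: preds {B3,B5}: {B0,B1,B3} ∩ {B0,B5} = {B0}; idom=B0
  B7: preds {B4,B6}: {B0,B1,B2,B4} ∩ {B0,B6} = {B0}; idom=B0

idom(B3) = B1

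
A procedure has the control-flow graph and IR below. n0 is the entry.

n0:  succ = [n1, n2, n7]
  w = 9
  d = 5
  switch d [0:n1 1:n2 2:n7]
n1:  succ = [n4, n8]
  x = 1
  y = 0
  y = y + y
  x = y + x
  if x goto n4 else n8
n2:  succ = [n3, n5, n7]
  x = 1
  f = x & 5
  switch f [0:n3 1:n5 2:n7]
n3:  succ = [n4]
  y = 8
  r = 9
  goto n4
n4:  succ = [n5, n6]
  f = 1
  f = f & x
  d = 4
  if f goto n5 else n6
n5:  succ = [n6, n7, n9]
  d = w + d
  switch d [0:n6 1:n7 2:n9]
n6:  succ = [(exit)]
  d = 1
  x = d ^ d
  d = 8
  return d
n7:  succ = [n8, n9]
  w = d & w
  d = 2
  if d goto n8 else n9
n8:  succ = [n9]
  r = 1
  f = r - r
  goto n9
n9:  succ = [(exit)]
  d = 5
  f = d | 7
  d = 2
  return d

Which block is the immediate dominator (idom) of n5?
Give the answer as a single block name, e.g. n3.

Answer: n0

Working:
idom tree: n1←n0 n2←n0 n3←n2 n4←n0 n5←n0 n6←n0 n7←n0 n8←n0 n9←n0
Dom at joins:
  n4: preds {n1,n3}: {n0,n1} ∩ {n0,n2,n3} = {n0}; idom=n0
  n5: preds {n2,n4}: {n0,n2} ∩ {n0,n4} = {n0}; idom=n0
  n6: preds {n4,n5}: {n0,n4} ∩ {n0,n5} = {n0}; idom=n0
  n7: preds {n0,n2,n5}: {n0} ∩ {n0,n2} ∩ {n0,n5} = {n0}; idom=n0
  n8: preds {n1,n7}: {n0,n1} ∩ {n0,n7} = {n0}; idom=n0
  n9: preds {n5,n7,n8}: {n0,n5} ∩ {n0,n7} ∩ {n0,n8} = {n0}; idom=n0

idom(n5) = n0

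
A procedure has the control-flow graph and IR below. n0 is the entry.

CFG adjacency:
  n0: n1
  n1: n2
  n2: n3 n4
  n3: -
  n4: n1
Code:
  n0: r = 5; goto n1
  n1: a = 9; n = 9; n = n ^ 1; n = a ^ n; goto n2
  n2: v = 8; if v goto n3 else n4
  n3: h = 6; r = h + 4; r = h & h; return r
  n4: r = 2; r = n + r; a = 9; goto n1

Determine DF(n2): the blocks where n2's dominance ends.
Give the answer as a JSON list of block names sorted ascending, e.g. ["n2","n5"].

idom tree: n1←n0 n2←n1 n3←n2 n4←n2
Dom∩ at merges:
  n1: preds {n0,n4}: {n0} ∩ {n0,n1,n2,n4} = {n0}; idom=n0

Frontier:
  join n1 pred n0: · stop@n0
  join n1 pred n4: n4→n2→n1 stop@n0
  n0: DF=∅
  n1: DF={n1}
  n2: DF={n1}
  n3: DF=∅
  n4: DF={n1}

DF(n2) = ["n1"]

Answer: ["n1"]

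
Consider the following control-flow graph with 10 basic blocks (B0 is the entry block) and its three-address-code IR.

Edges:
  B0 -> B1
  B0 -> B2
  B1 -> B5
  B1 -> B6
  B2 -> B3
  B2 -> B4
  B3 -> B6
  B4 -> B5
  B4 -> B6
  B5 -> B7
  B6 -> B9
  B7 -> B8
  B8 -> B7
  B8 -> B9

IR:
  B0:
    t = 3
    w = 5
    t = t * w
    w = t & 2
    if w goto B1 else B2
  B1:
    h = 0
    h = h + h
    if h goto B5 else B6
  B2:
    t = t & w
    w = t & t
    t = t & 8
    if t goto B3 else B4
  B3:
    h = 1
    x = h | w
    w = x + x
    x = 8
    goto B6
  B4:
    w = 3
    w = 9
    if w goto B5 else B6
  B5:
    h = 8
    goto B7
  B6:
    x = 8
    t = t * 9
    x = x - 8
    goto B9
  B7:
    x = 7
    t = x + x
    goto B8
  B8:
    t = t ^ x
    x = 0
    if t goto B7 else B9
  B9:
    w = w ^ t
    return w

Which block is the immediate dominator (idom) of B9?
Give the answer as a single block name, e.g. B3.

idom tree: B1←B0 B2←B0 B3←B2 B4←B2 B5←B0 B6←B0 B7←B5 B8←B7 B9←B0
Join-block Dom:
  B5: preds {B1,B4}: {B0,B1} ∩ {B0,B2,B4} = {B0}; idom=B0
  B6: preds {B1,B3,B4}: {B0,B1} ∩ {B0,B2,B3} ∩ {B0,B2,B4} = {B0}; idom=B0
  B7: preds {B5,B8}: {B0,B5} ∩ {B0,B5,B7,B8} = {B0,B5}; idom=B5
  B9: preds {B6,B8}: {B0,B6} ∩ {B0,B5,B7,B8} = {B0}; idom=B0

idom(B9) = B0

Answer: B0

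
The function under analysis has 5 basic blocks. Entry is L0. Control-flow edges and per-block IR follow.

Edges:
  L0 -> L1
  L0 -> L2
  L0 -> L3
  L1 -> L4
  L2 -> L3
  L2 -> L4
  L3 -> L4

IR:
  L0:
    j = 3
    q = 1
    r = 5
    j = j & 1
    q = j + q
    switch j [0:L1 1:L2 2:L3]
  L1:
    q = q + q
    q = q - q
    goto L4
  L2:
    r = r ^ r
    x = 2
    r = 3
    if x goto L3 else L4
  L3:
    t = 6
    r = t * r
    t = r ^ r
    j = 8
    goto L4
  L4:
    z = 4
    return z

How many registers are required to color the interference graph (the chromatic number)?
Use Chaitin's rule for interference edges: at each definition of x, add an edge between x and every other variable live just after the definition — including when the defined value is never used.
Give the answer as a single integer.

Answer: 3

Analysis:
Per-block:
  L0: {j,q,r} / ∅
  L1: {q} / {q}
  L2: {r,x} / {r}
  L3: {j,r,t} / {r}
  L4: {z} / ∅

Backward fixpoint:
  L0: in=∅ out={q,r}
  L1: in={q} out=∅
  L2: in={r} out={r}
  L3: in={r} out=∅
  L4: in=∅ out=∅

Conflict graph:
  j: {q,r}
  q: {j,r}
  r: {j,q,t,x}
  t: {r}
  x: {r}
  z: ∅

Registers:
  clique {j,q,r} ⇒ need ≥ 3
  assign j→c1 q→c2 r→c0 t→c1 x→c1 z→c0 — no edge inside a register ⇒ χ ≤ 3
  χ = 3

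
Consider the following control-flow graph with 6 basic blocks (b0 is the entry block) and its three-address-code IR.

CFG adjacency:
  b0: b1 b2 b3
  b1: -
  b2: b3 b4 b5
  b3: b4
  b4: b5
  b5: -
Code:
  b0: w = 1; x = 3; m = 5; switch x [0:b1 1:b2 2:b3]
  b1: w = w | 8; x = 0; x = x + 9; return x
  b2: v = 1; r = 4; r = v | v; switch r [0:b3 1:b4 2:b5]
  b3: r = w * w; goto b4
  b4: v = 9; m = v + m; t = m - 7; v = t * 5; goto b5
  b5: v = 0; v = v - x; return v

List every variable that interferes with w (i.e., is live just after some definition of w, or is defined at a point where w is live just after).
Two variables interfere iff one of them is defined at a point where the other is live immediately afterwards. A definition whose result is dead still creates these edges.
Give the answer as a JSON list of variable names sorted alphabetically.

Answer: ["m", "r", "v", "x"]

Analysis:
Block summaries:
  b0 def {m,w,x} use ∅
  b1 def {w,x} use {w}
  b2 def {r,v} use ∅
  b3 def {r} use {w}
  b4 def {m,t,v} use {m}
  b5 def {v} use {x}

Backward fixpoint:
  b0: in=∅ out={m,w,x}
  b1: in={w} out=∅
  b2: in={m,w,x} out={m,w,x}
  b3: in={m,w,x} out={m,x}
  b4: in={m,x} out={x}
  b5: in={x} out=∅

Interfere edges:
  m: {r,v,w,x}
  r: {m,v,w,x}
  t: {x}
  v: {m,r,w,x}
  w: {m,r,v,x}
  x: {m,r,t,v,w}

N(w) = ["m", "r", "v", "x"]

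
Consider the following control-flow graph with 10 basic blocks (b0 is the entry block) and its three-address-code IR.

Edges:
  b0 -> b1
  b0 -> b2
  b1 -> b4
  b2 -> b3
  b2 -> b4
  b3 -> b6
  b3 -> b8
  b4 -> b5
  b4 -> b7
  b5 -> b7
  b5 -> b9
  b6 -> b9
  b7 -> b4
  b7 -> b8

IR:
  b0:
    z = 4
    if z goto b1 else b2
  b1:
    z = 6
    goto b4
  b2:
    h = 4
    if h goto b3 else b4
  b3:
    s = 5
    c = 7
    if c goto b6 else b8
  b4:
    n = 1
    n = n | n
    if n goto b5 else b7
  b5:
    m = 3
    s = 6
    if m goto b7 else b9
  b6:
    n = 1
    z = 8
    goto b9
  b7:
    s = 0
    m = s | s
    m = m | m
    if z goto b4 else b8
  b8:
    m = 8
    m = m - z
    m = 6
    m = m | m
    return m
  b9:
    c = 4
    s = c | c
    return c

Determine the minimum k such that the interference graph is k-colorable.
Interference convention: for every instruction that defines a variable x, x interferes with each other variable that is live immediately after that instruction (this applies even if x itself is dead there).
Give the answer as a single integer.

Answer: 3

Derivation:
Block summaries:
  b0 def {z} use ∅
  b1 def {z} use ∅
  b2 def {h} use ∅
  b3 def {c,s} use ∅
  b4 def {n} use ∅
  b5 def {m,s} use ∅
  b6 def {n,z} use ∅
  b7 def {m,s} use {z}
  b8 def {m} use {z}
  b9 def {c,s} use ∅

Liveness:
  live b0: ∅→{z}
  live b1: ∅→{z}
  live b2: {z}→{z}
  live b3: {z}→{z}
  live b4: {z}→{z}
  live b5: {z}→{z}
  live b6: ∅→∅
  live b7: {z}→{z}
  live b8: {z}→∅
  live b9: ∅→∅

Conflict graph:
  c — {s,z}
  h — {z}
  m — {s,z}
  n — {z}
  s — {c,m,z}
  z — {c,h,m,n,s}

Chromatic number:
  {c,s,z} pairwise interfere (3-clique) ⇒ χ ≥ 3
  assign c→r2 h→r1 m→r2 n→r1 s→r1 z→r0 — no edge inside a register ⇒ χ ≤ 3
  χ = 3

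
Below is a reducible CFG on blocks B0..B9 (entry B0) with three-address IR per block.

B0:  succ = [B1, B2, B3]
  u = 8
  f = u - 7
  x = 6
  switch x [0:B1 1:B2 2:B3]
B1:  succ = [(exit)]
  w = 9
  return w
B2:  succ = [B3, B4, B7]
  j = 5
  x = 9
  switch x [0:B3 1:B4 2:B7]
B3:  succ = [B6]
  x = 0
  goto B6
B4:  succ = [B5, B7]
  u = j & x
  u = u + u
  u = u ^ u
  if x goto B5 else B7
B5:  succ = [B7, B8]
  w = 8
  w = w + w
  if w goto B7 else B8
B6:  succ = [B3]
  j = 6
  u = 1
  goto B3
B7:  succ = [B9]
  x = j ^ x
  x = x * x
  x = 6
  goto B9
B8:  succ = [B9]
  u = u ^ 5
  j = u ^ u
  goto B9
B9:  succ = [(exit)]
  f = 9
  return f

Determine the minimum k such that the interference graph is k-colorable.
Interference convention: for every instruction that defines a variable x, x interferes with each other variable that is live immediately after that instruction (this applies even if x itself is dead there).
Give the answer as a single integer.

Answer: 4

Derivation:
Block summaries:
  B0 def {f,u,x} use ∅
  B1 def {w} use ∅
  B2 def {j,x} use ∅
  B3 def {x} use ∅
  B4 def {u} use {j,x}
  B5 def {w} use ∅
  B6 def {j,u} use ∅
  B7 def {x} use {j,x}
  B8 def {j,u} use {u}
  B9 def {f} use ∅

Live sets:
  live B0: ∅→∅
  live B1: ∅→∅
  live B2: ∅→{j,x}
  live B3: ∅→∅
  live B4: {j,x}→{j,u,x}
  live B5: {j,u,x}→{j,u,x}
  live B6: ∅→∅
  live B7: {j,x}→∅
  live B8: {u}→∅
  live B9: ∅→∅

Conflict graph:
  f: ∅
  j: {u,w,x}
  u: {j,w,x}
  w: {j,u,x}
  x: {j,u,w}

Colouring:
  lower bound: {j,u,w,x} mutually conflict ⇒ χ ≥ 4
  assign f→c0 j→c0 u→c1 w→c2 x→c3 — no edge inside a register ⇒ χ ≤ 4
  χ = 4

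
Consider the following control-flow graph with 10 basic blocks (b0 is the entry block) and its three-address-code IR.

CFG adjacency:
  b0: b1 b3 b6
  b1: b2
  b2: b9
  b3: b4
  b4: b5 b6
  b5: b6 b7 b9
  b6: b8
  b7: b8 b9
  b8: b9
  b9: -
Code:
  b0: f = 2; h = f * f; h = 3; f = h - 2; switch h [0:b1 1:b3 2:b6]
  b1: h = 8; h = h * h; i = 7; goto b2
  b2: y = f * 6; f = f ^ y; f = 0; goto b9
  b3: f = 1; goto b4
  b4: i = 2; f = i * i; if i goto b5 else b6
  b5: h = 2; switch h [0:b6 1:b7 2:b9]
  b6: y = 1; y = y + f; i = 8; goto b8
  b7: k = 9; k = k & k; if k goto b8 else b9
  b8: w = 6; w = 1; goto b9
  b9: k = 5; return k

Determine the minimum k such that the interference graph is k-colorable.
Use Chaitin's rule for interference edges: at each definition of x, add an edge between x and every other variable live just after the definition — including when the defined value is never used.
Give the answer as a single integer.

Answer: 2

Derivation:
def/use:
  b0: {f,h} / ∅
  b1: {h,i} / ∅
  b2: {f,y} / {f}
  b3: {f} / ∅
  b4: {f,i} / ∅
  b5: {h} / ∅
  b6: {i,y} / {f}
  b7: {k} / ∅
  b8: {w} / ∅
  b9: {k} / ∅

Backward fixpoint:
  live b0: ∅→{f}
  live b1: {f}→{f}
  live b2: {f}→∅
  live b3: ∅→∅
  live b4: ∅→{f}
  live b5: {f}→{f}
  live b6: {f}→∅
  live b7: ∅→∅
  live b8: ∅→∅
  live b9: ∅→∅

Interfere edges:
  f — {h,i,y}
  h — {f}
  i — {f}
  k — ∅
  w — ∅
  y — {f}

Registers:
  lower bound: {f,h} mutually conflict ⇒ χ ≥ 2
  assign f→R0 h→R1 i→R1 k→R0 w→R0 y→R1 — no edge inside a register ⇒ χ ≤ 2
  χ = 2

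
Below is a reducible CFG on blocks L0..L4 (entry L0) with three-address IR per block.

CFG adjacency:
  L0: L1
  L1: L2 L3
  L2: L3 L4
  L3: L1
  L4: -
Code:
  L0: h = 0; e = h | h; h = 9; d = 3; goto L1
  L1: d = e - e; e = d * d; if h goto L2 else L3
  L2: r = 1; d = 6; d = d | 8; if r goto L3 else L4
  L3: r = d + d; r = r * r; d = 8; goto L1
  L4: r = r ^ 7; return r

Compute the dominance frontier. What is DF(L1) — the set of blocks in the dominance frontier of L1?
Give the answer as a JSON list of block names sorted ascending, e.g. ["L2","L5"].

Answer: ["L1"]

Working:
idom tree: L1←L0 L2←L1 L3←L1 L4←L2
Dom∩ at merges:
  L1: preds {L0,L3}: {L0} ∩ {L0,L1,L3} = {L0}; idom=L0
  L3: preds {L1,L2}: {L0,L1} ∩ {L0,L1,L2} = {L0,L1}; idom=L1

Frontier:
  join L1 pred L0: · stop@L0
  join L1 pred L3: L3→L1 stop@L0
  join L3 pred L1: · stop@L1
  join L3 pred L2: L2 stop@L1
  L0 → ∅
  L1 → {L1}
  L2 → {L3}
  L3 → {L1}
  L4 → ∅

DF(L1) = ["L1"]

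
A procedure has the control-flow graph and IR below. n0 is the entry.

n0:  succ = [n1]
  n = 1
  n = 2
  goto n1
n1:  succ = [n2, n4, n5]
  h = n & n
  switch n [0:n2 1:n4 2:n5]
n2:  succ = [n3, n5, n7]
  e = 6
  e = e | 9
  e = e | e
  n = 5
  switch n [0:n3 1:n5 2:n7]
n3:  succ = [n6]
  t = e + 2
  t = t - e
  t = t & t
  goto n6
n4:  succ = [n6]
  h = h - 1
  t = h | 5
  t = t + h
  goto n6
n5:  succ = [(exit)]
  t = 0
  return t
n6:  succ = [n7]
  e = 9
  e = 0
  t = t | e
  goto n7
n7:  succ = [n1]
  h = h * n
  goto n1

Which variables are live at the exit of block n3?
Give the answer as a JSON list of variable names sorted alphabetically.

Answer: ["h", "n", "t"]

Working:
def/use:
  n0: {n} / ∅
  n1: {h} / {n}
  n2: {e,n} / ∅
  n3: {t} / {e}
  n4: {h,t} / {h}
  n5: {t} / ∅
  n6: {e,t} / {t}
  n7: {h} / {h,n}

Live sets:
  live n0: ∅→{n}
  live n1: {n}→{h,n}
  live n2: {h}→{e,h,n}
  live n3: {e,h,n}→{h,n,t}
  live n4: {h,n}→{h,n,t}
  live n5: ∅→∅
  live n6: {h,n,t}→{h,n}
  live n7: {h,n}→{n}

live-out(n3) = ["h", "n", "t"]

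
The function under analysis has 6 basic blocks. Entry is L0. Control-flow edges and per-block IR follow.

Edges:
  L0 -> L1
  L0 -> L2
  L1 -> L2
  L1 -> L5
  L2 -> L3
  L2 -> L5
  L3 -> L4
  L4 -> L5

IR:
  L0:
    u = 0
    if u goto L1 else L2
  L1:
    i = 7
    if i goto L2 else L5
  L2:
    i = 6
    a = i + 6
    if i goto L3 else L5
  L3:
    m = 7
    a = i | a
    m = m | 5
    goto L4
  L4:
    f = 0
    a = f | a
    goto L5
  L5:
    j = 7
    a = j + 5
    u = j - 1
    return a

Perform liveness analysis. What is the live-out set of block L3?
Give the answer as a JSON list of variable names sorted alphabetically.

Per-block:
  L0: def={u} ue=∅
  L1: def={i} ue=∅
  L2: def={a,i} ue=∅
  L3: def={a,m} ue={a,i}
  L4: def={a,f} ue={a}
  L5: def={a,j,u} ue=∅

Backward fixpoint:
  L0: in=∅ out=∅
  L1: in=∅ out=∅
  L2: in=∅ out={a,i}
  L3: in={a,i} out={a}
  L4: in={a} out=∅
  L5: in=∅ out=∅

live-out(L3) = ["a"]

Answer: ["a"]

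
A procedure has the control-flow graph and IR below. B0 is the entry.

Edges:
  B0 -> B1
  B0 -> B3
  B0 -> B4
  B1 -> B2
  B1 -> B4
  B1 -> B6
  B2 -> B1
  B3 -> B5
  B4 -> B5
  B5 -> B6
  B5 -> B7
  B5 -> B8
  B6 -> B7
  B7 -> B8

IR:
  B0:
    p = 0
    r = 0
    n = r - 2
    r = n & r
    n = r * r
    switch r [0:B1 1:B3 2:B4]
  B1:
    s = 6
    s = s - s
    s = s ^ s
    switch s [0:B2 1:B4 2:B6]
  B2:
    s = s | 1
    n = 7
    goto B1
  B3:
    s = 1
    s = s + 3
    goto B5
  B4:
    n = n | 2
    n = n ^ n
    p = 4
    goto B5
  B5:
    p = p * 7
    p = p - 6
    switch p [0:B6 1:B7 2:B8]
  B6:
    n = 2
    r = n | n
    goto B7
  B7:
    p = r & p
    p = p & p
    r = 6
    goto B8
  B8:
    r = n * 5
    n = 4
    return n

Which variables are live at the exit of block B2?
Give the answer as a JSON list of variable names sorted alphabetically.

Answer: ["n", "p", "r"]

Working:
Block summaries:
  B0 def {n,p,r} use ∅
  B1 def {s} use ∅
  B2 def {n,s} use {s}
  B3 def {s} use ∅
  B4 def {n,p} use {n}
  B5 def {p} use {p}
  B6 def {n,r} use ∅
  B7 def {p,r} use {p,r}
  B8 def {n,r} use {n}

Live sets:
  live B0: ∅→{n,p,r}
  live B1: {n,p,r}→{n,p,r,s}
  live B2: {p,r,s}→{n,p,r}
  live B3: {n,p,r}→{n,p,r}
  live B4: {n,r}→{n,p,r}
  live B5: {n,p,r}→{n,p,r}
  live B6: {p}→{n,p,r}
  live B7: {n,p,r}→{n}
  live B8: {n}→∅

live-out(B2) = ["n", "p", "r"]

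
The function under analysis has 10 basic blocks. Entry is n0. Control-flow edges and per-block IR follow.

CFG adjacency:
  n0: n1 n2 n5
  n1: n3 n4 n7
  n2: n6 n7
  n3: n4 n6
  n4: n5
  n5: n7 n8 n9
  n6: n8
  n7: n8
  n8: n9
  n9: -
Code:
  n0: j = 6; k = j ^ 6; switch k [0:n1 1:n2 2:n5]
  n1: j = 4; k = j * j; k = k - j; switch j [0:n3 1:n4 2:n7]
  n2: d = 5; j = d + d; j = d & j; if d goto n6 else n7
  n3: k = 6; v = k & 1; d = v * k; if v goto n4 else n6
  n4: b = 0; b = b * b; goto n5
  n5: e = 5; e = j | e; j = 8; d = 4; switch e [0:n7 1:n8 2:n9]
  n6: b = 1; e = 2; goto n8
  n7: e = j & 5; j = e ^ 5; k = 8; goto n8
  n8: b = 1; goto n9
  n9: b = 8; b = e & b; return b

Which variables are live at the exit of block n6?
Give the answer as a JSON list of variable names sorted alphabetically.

Answer: ["e"]

Working:
Block summaries:
  n0: def={j,k} ue=∅
  n1: def={j,k} ue=∅
  n2: def={d,j} ue=∅
  n3: def={d,k,v} ue=∅
  n4: def={b} ue=∅
  n5: def={d,e,j} ue={j}
  n6: def={b,e} ue=∅
  n7: def={e,j,k} ue={j}
  n8: def={b} ue=∅
  n9: def={b} ue={e}

Backward fixpoint:
  live n0: ∅→{j}
  live n1: ∅→{j}
  live n2: ∅→{j}
  live n3: {j}→{j}
  live n4: {j}→{j}
  live n5: {j}→{e,j}
  live n6: ∅→{e}
  live n7: {j}→{e}
  live n8: {e}→{e}
  live n9: {e}→∅

live-out(n6) = ["e"]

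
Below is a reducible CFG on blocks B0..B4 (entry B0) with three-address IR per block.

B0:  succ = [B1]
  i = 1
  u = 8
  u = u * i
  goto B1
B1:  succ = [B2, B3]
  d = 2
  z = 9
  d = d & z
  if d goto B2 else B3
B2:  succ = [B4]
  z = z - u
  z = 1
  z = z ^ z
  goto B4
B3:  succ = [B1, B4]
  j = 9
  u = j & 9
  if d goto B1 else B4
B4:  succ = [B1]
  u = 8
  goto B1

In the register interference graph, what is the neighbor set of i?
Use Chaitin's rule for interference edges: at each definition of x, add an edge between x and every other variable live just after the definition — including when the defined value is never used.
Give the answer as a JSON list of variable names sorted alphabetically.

Per-block:
  B0: def={i,u} ue=∅
  B1: def={d,z} ue=∅
  B2: def={z} ue={u,z}
  B3: def={j,u} ue={d}
  B4: def={u} ue=∅

Liveness:
  B0 li=∅ lo={u}
  B1 li={u} lo={d,u,z}
  B2 li={u,z} lo=∅
  B3 li={d} lo={u}
  B4 li=∅ lo={u}

Interfere edges:
  d: {j,u,z}
  i: {u}
  j: {d}
  u: {d,i,z}
  z: {d,u}

N(i) = ["u"]

Answer: ["u"]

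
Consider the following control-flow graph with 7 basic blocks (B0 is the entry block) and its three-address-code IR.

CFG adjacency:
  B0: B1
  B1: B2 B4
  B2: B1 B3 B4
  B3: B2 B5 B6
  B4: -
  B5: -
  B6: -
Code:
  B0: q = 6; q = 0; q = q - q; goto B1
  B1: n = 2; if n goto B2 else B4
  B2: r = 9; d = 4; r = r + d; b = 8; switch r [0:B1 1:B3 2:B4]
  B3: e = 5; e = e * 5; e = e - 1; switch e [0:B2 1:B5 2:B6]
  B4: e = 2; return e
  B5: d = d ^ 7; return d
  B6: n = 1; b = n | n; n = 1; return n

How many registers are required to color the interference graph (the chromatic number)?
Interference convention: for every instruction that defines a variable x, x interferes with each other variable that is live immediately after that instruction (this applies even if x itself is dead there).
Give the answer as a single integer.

Per-block:
  B0: def={q} ue=∅
  B1: def={n} ue=∅
  B2: def={b,d,r} ue=∅
  B3: def={e} ue=∅
  B4: def={e} ue=∅
  B5: def={d} ue={d}
  B6: def={b,n} ue=∅

Live sets:
  live B0: ∅→∅
  live B1: ∅→∅
  live B2: ∅→{d}
  live B3: {d}→{d}
  live B4: ∅→∅
  live B5: {d}→∅
  live B6: ∅→∅

Conflict graph:
  b — {d,r}
  d — {b,e,r}
  e — {d}
  n — ∅
  q — ∅
  r — {b,d}

Registers:
  clique {b,d,r} ⇒ need ≥ 3
  3-colouring: r0={d,n,q}  r1={b,e}  r2={r}
  χ = 3

Answer: 3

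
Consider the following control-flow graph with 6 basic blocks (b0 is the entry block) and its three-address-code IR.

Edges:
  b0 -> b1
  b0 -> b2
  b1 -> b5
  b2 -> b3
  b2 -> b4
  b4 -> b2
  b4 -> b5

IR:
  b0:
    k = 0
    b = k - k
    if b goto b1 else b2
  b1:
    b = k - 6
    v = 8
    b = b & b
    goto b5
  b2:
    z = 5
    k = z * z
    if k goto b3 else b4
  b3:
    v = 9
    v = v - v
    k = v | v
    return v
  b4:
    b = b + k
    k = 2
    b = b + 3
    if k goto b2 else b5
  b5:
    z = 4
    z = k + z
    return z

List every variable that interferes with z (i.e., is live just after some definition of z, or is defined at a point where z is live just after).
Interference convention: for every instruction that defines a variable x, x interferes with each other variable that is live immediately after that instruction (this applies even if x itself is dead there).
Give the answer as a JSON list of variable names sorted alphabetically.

Answer: ["b", "k"]

Working:
Block summaries:
  b0: {b,k} / ∅
  b1: {b,v} / {k}
  b2: {k,z} / ∅
  b3: {k,v} / ∅
  b4: {b,k} / {b,k}
  b5: {z} / {k}

Backward fixpoint:
  b0 li=∅ lo={b,k}
  b1 li={k} lo={k}
  b2 li={b} lo={b,k}
  b3 li=∅ lo=∅
  b4 li={b,k} lo={b,k}
  b5 li={k} lo=∅

Interfere edges:
  b: {k,v,z}
  k: {b,v,z}
  v: {b,k}
  z: {b,k}

N(z) = ["b", "k"]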